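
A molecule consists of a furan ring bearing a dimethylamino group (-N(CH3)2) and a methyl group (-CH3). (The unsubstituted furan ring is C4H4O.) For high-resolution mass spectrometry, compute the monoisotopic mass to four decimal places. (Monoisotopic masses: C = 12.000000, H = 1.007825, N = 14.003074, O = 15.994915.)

Atom tally by fragment:
  furan ring core → C:4 H:4 O:1
  (− 2 ring H displaced by substituents)
  + N(CH3)2 → N:1 C:2 H:6
  + CH3 → C:1 H:3
Element totals:
  C: 7
  H: 11
  N: 1
  O: 1
Molecular formula: C7H11NO.
  M = 7(12.0) + 11(1.007825) + 14.003074 + 15.994915
    = 84.000000 + 11.086075 + 14.003074 + 15.994915 = 125.084064

125.0841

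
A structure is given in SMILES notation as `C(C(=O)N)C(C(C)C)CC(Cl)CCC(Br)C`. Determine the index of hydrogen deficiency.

Atom tally by fragment:
  H2NOCCH2 → C:2 H:4 O:1 N:1
  CH(CH(CH3)2) → C:4 H:8
  CH2 → C:1 H:2
  CH(Cl) → C:1 H:1 Cl:1
  CH2 → C:1 H:2
  CH2 → C:1 H:2
  CH(Br) → C:1 H:1 Br:1
  CH3 → C:1 H:3
Element totals:
  C: 12
  H: 23
  Br: 1
  Cl: 1
  N: 1
  O: 1
Molecular formula: C12H23BrClNO.
DoU = (2C + 2 + N − H − X) / 2 = (2·12 + 2 + 1 − 23 − 2) / 2 = 1.

1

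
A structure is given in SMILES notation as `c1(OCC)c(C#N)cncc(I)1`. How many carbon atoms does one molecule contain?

Atom tally by fragment:
  pyridine ring core → C:5 H:5 N:1
  (− 3 ring H displaced by substituents)
  + OC2H5 → C:2 H:5 O:1
  + CN → C:1 N:1
  + I → I:1
Element totals:
  C: 8
  H: 7
  I: 1
  N: 2
  O: 1

8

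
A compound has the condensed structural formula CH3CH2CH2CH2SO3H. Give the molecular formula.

Atom tally by fragment:
  CH3 → C:1 H:3
  CH2 → C:1 H:2
  CH2 → C:1 H:2
  CH2SO3H → C:1 H:3 S:1 O:3
Element totals:
  C: 4
  H: 10
  O: 3
  S: 1

C4H10O3S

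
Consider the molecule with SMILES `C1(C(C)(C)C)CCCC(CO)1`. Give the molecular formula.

C10H20O

Atom tally by fragment:
  cyclopentane ring core → C:5 H:10
  (− 2 ring H displaced by substituents)
  + C(CH3)3 → C:4 H:9
  + CH2OH → C:1 H:3 O:1
Element totals:
  C: 10
  H: 20
  O: 1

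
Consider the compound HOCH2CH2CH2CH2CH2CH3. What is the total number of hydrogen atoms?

14

Atom tally by fragment:
  HOCH2 → C:1 H:3 O:1
  CH2 → C:1 H:2
  CH2 → C:1 H:2
  CH2 → C:1 H:2
  CH2 → C:1 H:2
  CH3 → C:1 H:3
Element totals:
  C: 6
  H: 14
  O: 1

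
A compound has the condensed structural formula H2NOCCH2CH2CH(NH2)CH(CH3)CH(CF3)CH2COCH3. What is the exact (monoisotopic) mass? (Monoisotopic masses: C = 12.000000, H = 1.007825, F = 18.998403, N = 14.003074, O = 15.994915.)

268.1399

Atom tally by fragment:
  H2NOCCH2 → C:2 H:4 O:1 N:1
  CH2 → C:1 H:2
  CH(NH2) → C:1 H:3 N:1
  CH(CH3) → C:2 H:4
  CH(CF3) → C:2 H:1 F:3
  CH2COCH3 → C:3 H:5 O:1
Element totals:
  C: 11
  H: 19
  F: 3
  N: 2
  O: 2
Molecular formula: C11H19F3N2O2.
  M = 11(12.0) + 19(1.007825) + 3(18.998403) + 2(14.003074) + 2(15.994915)
    = 132.000000 + 19.148675 + 56.995209 + 28.006148 + 31.989830 = 268.139862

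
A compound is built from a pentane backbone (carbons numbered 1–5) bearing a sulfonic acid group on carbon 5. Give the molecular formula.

Atom tally by fragment:
  CH3 → C:1 H:3
  CH2 → C:1 H:2
  CH2 → C:1 H:2
  CH2 → C:1 H:2
  CH2SO3H → C:1 H:3 S:1 O:3
Element totals:
  C: 5
  H: 12
  O: 3
  S: 1

C5H12O3S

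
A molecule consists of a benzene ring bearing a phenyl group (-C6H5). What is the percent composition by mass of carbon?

Atom tally by fragment:
  benzene ring core → C:6 H:6
  (− 1 ring H displaced by substituents)
  + C6H5 → C:6 H:5
Element totals:
  C: 12
  H: 10
Molecular formula: C12H10.
Molar mass = 154.212 g/mol.
Mass from C: 12 × 12.011 = 144.132 g/mol.
%C = 144.132 / 154.212 × 100 = 93.46%.

93.46%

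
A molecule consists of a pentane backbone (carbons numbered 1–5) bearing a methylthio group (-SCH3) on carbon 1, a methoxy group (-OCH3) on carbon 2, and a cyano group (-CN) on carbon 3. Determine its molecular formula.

Atom tally by fragment:
  CH3SCH2 → C:2 H:5 S:1
  CH(OCH3) → C:2 H:4 O:1
  CH(CN) → C:2 H:1 N:1
  CH2 → C:1 H:2
  CH3 → C:1 H:3
Element totals:
  C: 8
  H: 15
  N: 1
  O: 1
  S: 1

C8H15NOS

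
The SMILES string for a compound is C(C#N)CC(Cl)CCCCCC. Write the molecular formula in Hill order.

Atom tally by fragment:
  NCCH2 → C:2 H:2 N:1
  CH2 → C:1 H:2
  CH(Cl) → C:1 H:1 Cl:1
  CH2 → C:1 H:2
  CH2 → C:1 H:2
  CH2 → C:1 H:2
  CH2 → C:1 H:2
  CH2 → C:1 H:2
  CH3 → C:1 H:3
Element totals:
  C: 10
  H: 18
  Cl: 1
  N: 1

C10H18ClN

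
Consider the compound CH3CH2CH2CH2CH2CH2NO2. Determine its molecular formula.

C6H13NO2

Atom tally by fragment:
  CH3 → C:1 H:3
  CH2 → C:1 H:2
  CH2 → C:1 H:2
  CH2 → C:1 H:2
  CH2 → C:1 H:2
  CH2NO2 → C:1 H:2 N:1 O:2
Element totals:
  C: 6
  H: 13
  N: 1
  O: 2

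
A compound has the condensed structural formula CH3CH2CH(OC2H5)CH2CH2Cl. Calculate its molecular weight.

Atom tally by fragment:
  CH3 → C:1 H:3
  CH2 → C:1 H:2
  CH(OC2H5) → C:3 H:6 O:1
  CH2 → C:1 H:2
  CH2Cl → C:1 H:2 Cl:1
Element totals:
  C: 7
  H: 15
  Cl: 1
  O: 1
Molecular formula: C7H15ClO.
  M = 7(12.011) + 15(1.008) + 35.45 + 15.999
    = 84.077 + 15.120 + 35.450 + 15.999 = 150.646

150.65 g/mol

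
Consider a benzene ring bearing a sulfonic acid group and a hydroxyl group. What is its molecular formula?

C6H6O4S

Atom tally by fragment:
  benzene ring core → C:6 H:6
  (− 2 ring H displaced by substituents)
  + SO3H → S:1 O:3 H:1
  + OH → O:1 H:1
Element totals:
  C: 6
  H: 6
  O: 4
  S: 1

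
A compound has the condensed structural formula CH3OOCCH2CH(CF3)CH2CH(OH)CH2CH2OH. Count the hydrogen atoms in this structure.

15

Element totals:
  C: 9
  H: 15
  F: 3
  O: 4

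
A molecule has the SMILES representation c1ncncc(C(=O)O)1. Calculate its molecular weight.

Atom tally by fragment:
  pyrimidine ring core → C:4 H:4 N:2
  (− 1 ring H displaced by substituents)
  + COOH → C:1 H:1 O:2
Element totals:
  C: 5
  H: 4
  N: 2
  O: 2
Molecular formula: C5H4N2O2.
  M = 5(12.011) + 4(1.008) + 2(14.007) + 2(15.999)
    = 60.055 + 4.032 + 28.014 + 31.998 = 124.099

124.10 g/mol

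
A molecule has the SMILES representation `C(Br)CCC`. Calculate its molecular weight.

Atom tally by fragment:
  BrCH2 → C:1 H:2 Br:1
  CH2 → C:1 H:2
  CH2 → C:1 H:2
  CH3 → C:1 H:3
Element totals:
  C: 4
  H: 9
  Br: 1
Molecular formula: C4H9Br.
  M = 4(12.011) + 9(1.008) + 79.904
    = 48.044 + 9.072 + 79.904 = 137.020

137.02 g/mol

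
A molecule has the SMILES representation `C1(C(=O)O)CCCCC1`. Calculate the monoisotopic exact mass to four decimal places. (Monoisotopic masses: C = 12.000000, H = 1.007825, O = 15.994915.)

128.0837

Atom tally by fragment:
  cyclohexane ring core → C:6 H:12
  (− 1 ring H displaced by substituents)
  + COOH → C:1 H:1 O:2
Element totals:
  C: 7
  H: 12
  O: 2
Molecular formula: C7H12O2.
  M = 7(12.0) + 12(1.007825) + 2(15.994915)
    = 84.000000 + 12.093900 + 31.989830 = 128.083730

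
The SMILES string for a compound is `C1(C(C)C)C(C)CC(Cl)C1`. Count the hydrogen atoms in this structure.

17

Atom tally by fragment:
  cyclopentane ring core → C:5 H:10
  (− 3 ring H displaced by substituents)
  + CH(CH3)2 → C:3 H:7
  + CH3 → C:1 H:3
  + Cl → Cl:1
Element totals:
  C: 9
  H: 17
  Cl: 1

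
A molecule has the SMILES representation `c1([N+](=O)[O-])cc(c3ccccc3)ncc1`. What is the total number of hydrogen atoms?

8

Atom tally by fragment:
  pyridine ring core → C:5 H:5 N:1
  (− 2 ring H displaced by substituents)
  + NO2 → N:1 O:2
  + C6H5 → C:6 H:5
Element totals:
  C: 11
  H: 8
  N: 2
  O: 2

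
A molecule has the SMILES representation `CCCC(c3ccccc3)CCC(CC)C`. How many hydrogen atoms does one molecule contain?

26

Atom tally by fragment:
  CH3 → C:1 H:3
  CH2 → C:1 H:2
  CH2 → C:1 H:2
  CH(C6H5) → C:7 H:6
  CH2 → C:1 H:2
  CH2 → C:1 H:2
  CH(C2H5) → C:3 H:6
  CH3 → C:1 H:3
Element totals:
  C: 16
  H: 26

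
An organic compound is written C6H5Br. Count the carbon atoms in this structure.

Atom tally by fragment:
  benzene ring core → C:6 H:6
  (− 1 ring H displaced by substituents)
  + Br → Br:1
Element totals:
  C: 6
  H: 5
  Br: 1

6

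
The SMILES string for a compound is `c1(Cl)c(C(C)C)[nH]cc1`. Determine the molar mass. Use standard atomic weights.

143.61 g/mol

Atom tally by fragment:
  pyrrole ring core → C:4 H:5 N:1
  (− 2 ring H displaced by substituents)
  + Cl → Cl:1
  + CH(CH3)2 → C:3 H:7
Element totals:
  C: 7
  H: 10
  Cl: 1
  N: 1
Molecular formula: C7H10ClN.
  M = 7(12.011) + 10(1.008) + 35.45 + 14.007
    = 84.077 + 10.080 + 35.450 + 14.007 = 143.614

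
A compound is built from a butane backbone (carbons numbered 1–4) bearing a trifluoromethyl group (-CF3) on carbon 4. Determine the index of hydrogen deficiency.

Atom tally by fragment:
  CH3 → C:1 H:3
  CH2 → C:1 H:2
  CH2 → C:1 H:2
  CH2CF3 → C:2 H:2 F:3
Element totals:
  C: 5
  H: 9
  F: 3
Molecular formula: C5H9F3.
DoU = (2C + 2 + N − H − X) / 2 = (2·5 + 2 + 0 − 9 − 3) / 2 = 0.

0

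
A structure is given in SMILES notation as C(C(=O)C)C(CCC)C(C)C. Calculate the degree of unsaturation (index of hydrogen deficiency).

1

Atom tally by fragment:
  CH3COCH2 → C:3 H:5 O:1
  CH(CH2CH2CH3) → C:4 H:8
  CH(CH3) → C:2 H:4
  CH3 → C:1 H:3
Element totals:
  C: 10
  H: 20
  O: 1
Molecular formula: C10H20O.
DoU = (2C + 2 + N − H − X) / 2 = (2·10 + 2 + 0 − 20 − 0) / 2 = 1.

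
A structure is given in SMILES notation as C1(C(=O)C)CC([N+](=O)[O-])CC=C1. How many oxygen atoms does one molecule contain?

3

Atom tally by fragment:
  cyclohexene ring core → C:6 H:10
  (− 2 ring H displaced by substituents)
  + COCH3 → C:2 H:3 O:1
  + NO2 → N:1 O:2
Element totals:
  C: 8
  H: 11
  N: 1
  O: 3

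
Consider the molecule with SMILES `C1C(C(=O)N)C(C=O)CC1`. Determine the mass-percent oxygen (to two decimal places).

Atom tally by fragment:
  cyclopentane ring core → C:5 H:10
  (− 2 ring H displaced by substituents)
  + CONH2 → C:1 H:2 O:1 N:1
  + CHO → C:1 H:1 O:1
Element totals:
  C: 7
  H: 11
  N: 1
  O: 2
Molecular formula: C7H11NO2.
Molar mass = 141.170 g/mol.
Mass from O: 2 × 15.999 = 31.998 g/mol.
%O = 31.998 / 141.170 × 100 = 22.67%.

22.67%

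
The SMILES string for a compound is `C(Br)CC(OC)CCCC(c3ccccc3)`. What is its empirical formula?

Atom tally by fragment:
  BrCH2 → C:1 H:2 Br:1
  CH2 → C:1 H:2
  CH(OCH3) → C:2 H:4 O:1
  CH2 → C:1 H:2
  CH2 → C:1 H:2
  CH2 → C:1 H:2
  CH2C6H5 → C:7 H:7
Element totals:
  C: 14
  H: 21
  Br: 1
  O: 1
Molecular formula: C14H21BrO.
gcd of subscripts (1, 14, 21, 1) = 1, so the empirical formula equals the molecular formula.

C14H21BrO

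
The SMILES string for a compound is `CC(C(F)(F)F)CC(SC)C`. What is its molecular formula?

Atom tally by fragment:
  CH3 → C:1 H:3
  CH(CF3) → C:2 H:1 F:3
  CH2 → C:1 H:2
  CH(SCH3) → C:2 H:4 S:1
  CH3 → C:1 H:3
Element totals:
  C: 7
  H: 13
  F: 3
  S: 1

C7H13F3S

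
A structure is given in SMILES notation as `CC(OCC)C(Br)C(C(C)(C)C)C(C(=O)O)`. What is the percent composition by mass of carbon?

Atom tally by fragment:
  CH3 → C:1 H:3
  CH(OC2H5) → C:3 H:6 O:1
  CH(Br) → C:1 H:1 Br:1
  CH(C(CH3)3) → C:5 H:10
  CH2COOH → C:2 H:3 O:2
Element totals:
  C: 12
  H: 23
  Br: 1
  O: 3
Molecular formula: C12H23BrO3.
Molar mass = 295.217 g/mol.
Mass from C: 12 × 12.011 = 144.132 g/mol.
%C = 144.132 / 295.217 × 100 = 48.82%.

48.82%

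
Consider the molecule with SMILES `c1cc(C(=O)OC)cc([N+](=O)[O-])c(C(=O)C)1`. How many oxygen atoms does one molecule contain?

5

Atom tally by fragment:
  benzene ring core → C:6 H:6
  (− 3 ring H displaced by substituents)
  + COOCH3 → C:2 H:3 O:2
  + NO2 → N:1 O:2
  + COCH3 → C:2 H:3 O:1
Element totals:
  C: 10
  H: 9
  N: 1
  O: 5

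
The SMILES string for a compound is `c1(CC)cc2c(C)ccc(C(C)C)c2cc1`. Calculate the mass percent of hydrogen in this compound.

Atom tally by fragment:
  naphthalene ring system core → C:10 H:8
  (− 3 ring H displaced by substituents)
  + C2H5 → C:2 H:5
  + CH3 → C:1 H:3
  + CH(CH3)2 → C:3 H:7
Element totals:
  C: 16
  H: 20
Molecular formula: C16H20.
Molar mass = 212.336 g/mol.
Mass from H: 20 × 1.008 = 20.160 g/mol.
%H = 20.160 / 212.336 × 100 = 9.49%.

9.49%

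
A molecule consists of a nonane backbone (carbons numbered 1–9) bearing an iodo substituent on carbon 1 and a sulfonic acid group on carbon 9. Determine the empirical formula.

C9H19IO3S

Atom tally by fragment:
  ICH2 → C:1 H:2 I:1
  CH2 → C:1 H:2
  CH2 → C:1 H:2
  CH2 → C:1 H:2
  CH2 → C:1 H:2
  CH2 → C:1 H:2
  CH2 → C:1 H:2
  CH2 → C:1 H:2
  CH2SO3H → C:1 H:3 S:1 O:3
Element totals:
  C: 9
  H: 19
  I: 1
  O: 3
  S: 1
Molecular formula: C9H19IO3S.
gcd of subscripts (9, 19, 1, 3, 1) = 1, so the empirical formula equals the molecular formula.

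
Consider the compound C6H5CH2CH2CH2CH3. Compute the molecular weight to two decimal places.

Atom tally by fragment:
  C6H5CH2 → C:7 H:7
  CH2 → C:1 H:2
  CH2 → C:1 H:2
  CH3 → C:1 H:3
Element totals:
  C: 10
  H: 14
Molecular formula: C10H14.
  M = 10(12.011) + 14(1.008)
    = 120.110 + 14.112 = 134.222

134.22 g/mol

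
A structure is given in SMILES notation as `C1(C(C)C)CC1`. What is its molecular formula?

Atom tally by fragment:
  cyclopropane ring core → C:3 H:6
  (− 1 ring H displaced by substituents)
  + CH(CH3)2 → C:3 H:7
Element totals:
  C: 6
  H: 12

C6H12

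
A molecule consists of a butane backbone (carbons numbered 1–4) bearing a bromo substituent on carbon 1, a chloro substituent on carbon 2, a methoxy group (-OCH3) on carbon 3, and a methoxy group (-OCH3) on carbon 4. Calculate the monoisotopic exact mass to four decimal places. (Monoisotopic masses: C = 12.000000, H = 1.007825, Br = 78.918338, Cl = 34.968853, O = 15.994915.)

Atom tally by fragment:
  BrCH2 → C:1 H:2 Br:1
  CH(Cl) → C:1 H:1 Cl:1
  CH(OCH3) → C:2 H:4 O:1
  CH2OCH3 → C:2 H:5 O:1
Element totals:
  C: 6
  H: 12
  Br: 1
  Cl: 1
  O: 2
Molecular formula: C6H12BrClO2.
  M = 6(12.0) + 12(1.007825) + 78.918338 + 34.968853 + 2(15.994915)
    = 72.000000 + 12.093900 + 78.918338 + 34.968853 + 31.989830 = 229.970921

229.9709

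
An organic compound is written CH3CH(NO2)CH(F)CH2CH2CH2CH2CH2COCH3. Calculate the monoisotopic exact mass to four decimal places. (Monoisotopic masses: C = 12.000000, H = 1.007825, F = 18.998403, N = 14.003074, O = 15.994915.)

Atom tally by fragment:
  CH3 → C:1 H:3
  CH(NO2) → C:1 H:1 N:1 O:2
  CH(F) → C:1 H:1 F:1
  CH2 → C:1 H:2
  CH2 → C:1 H:2
  CH2 → C:1 H:2
  CH2 → C:1 H:2
  CH2COCH3 → C:3 H:5 O:1
Element totals:
  C: 10
  H: 18
  F: 1
  N: 1
  O: 3
Molecular formula: C10H18FNO3.
  M = 10(12.0) + 18(1.007825) + 18.998403 + 14.003074 + 3(15.994915)
    = 120.000000 + 18.140850 + 18.998403 + 14.003074 + 47.984745 = 219.127072

219.1271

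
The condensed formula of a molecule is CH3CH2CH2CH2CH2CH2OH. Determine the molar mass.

Atom tally by fragment:
  CH3 → C:1 H:3
  CH2 → C:1 H:2
  CH2 → C:1 H:2
  CH2 → C:1 H:2
  CH2CH2OH → C:2 H:5 O:1
Element totals:
  C: 6
  H: 14
  O: 1
Molecular formula: C6H14O.
  M = 6(12.011) + 14(1.008) + 15.999
    = 72.066 + 14.112 + 15.999 = 102.177

102.18 g/mol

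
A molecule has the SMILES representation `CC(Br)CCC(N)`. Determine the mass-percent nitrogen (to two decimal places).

Atom tally by fragment:
  CH3 → C:1 H:3
  CH(Br) → C:1 H:1 Br:1
  CH2 → C:1 H:2
  CH2 → C:1 H:2
  CH2NH2 → C:1 H:4 N:1
Element totals:
  C: 5
  H: 12
  Br: 1
  N: 1
Molecular formula: C5H12BrN.
Molar mass = 166.062 g/mol.
Mass from N: 1 × 14.007 = 14.007 g/mol.
%N = 14.007 / 166.062 × 100 = 8.43%.

8.43%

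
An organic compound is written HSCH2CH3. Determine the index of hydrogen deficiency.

Atom tally by fragment:
  HSCH2 → C:1 H:3 S:1
  CH3 → C:1 H:3
Element totals:
  C: 2
  H: 6
  S: 1
Molecular formula: C2H6S.
DoU = (2C + 2 + N − H − X) / 2 = (2·2 + 2 + 0 − 6 − 0) / 2 = 0.

0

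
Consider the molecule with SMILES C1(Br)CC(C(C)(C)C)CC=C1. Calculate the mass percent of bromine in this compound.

Atom tally by fragment:
  cyclohexene ring core → C:6 H:10
  (− 2 ring H displaced by substituents)
  + Br → Br:1
  + C(CH3)3 → C:4 H:9
Element totals:
  C: 10
  H: 17
  Br: 1
Molecular formula: C10H17Br.
Molar mass = 217.150 g/mol.
Mass from Br: 1 × 79.904 = 79.904 g/mol.
%Br = 79.904 / 217.150 × 100 = 36.80%.

36.80%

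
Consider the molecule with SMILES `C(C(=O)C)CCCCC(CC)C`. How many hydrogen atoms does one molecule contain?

Atom tally by fragment:
  CH3COCH2 → C:3 H:5 O:1
  CH2 → C:1 H:2
  CH2 → C:1 H:2
  CH2 → C:1 H:2
  CH2 → C:1 H:2
  CH(C2H5) → C:3 H:6
  CH3 → C:1 H:3
Element totals:
  C: 11
  H: 22
  O: 1

22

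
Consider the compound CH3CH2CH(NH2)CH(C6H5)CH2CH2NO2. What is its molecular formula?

Atom tally by fragment:
  CH3 → C:1 H:3
  CH2 → C:1 H:2
  CH(NH2) → C:1 H:3 N:1
  CH(C6H5) → C:7 H:6
  CH2 → C:1 H:2
  CH2NO2 → C:1 H:2 N:1 O:2
Element totals:
  C: 12
  H: 18
  N: 2
  O: 2

C12H18N2O2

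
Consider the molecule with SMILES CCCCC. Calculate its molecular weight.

72.15 g/mol

Atom tally by fragment:
  CH3 → C:1 H:3
  CH2 → C:1 H:2
  CH2 → C:1 H:2
  CH2 → C:1 H:2
  CH3 → C:1 H:3
Element totals:
  C: 5
  H: 12
Molecular formula: C5H12.
  M = 5(12.011) + 12(1.008)
    = 60.055 + 12.096 = 72.151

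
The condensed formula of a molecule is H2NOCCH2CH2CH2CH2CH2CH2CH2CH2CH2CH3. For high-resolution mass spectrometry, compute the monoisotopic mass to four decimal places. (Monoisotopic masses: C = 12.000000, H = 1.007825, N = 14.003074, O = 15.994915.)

185.1780

Atom tally by fragment:
  H2NOCCH2 → C:2 H:4 O:1 N:1
  CH2 → C:1 H:2
  CH2 → C:1 H:2
  CH2 → C:1 H:2
  CH2 → C:1 H:2
  CH2 → C:1 H:2
  CH2 → C:1 H:2
  CH2 → C:1 H:2
  CH2 → C:1 H:2
  CH3 → C:1 H:3
Element totals:
  C: 11
  H: 23
  N: 1
  O: 1
Molecular formula: C11H23NO.
  M = 11(12.0) + 23(1.007825) + 14.003074 + 15.994915
    = 132.000000 + 23.179975 + 14.003074 + 15.994915 = 185.177964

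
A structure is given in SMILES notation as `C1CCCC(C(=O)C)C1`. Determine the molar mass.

126.20 g/mol

Atom tally by fragment:
  cyclohexane ring core → C:6 H:12
  (− 1 ring H displaced by substituents)
  + COCH3 → C:2 H:3 O:1
Element totals:
  C: 8
  H: 14
  O: 1
Molecular formula: C8H14O.
  M = 8(12.011) + 14(1.008) + 15.999
    = 96.088 + 14.112 + 15.999 = 126.199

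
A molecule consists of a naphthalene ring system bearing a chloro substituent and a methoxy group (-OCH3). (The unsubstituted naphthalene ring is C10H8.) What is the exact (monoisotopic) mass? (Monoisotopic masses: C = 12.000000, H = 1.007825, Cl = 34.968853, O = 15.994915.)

Atom tally by fragment:
  naphthalene ring system core → C:10 H:8
  (− 2 ring H displaced by substituents)
  + Cl → Cl:1
  + OCH3 → C:1 H:3 O:1
Element totals:
  C: 11
  H: 9
  Cl: 1
  O: 1
Molecular formula: C11H9ClO.
  M = 11(12.0) + 9(1.007825) + 34.968853 + 15.994915
    = 132.000000 + 9.070425 + 34.968853 + 15.994915 = 192.034193

192.0342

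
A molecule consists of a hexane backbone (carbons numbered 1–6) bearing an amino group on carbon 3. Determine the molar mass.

Atom tally by fragment:
  CH3 → C:1 H:3
  CH2 → C:1 H:2
  CH(NH2) → C:1 H:3 N:1
  CH2 → C:1 H:2
  CH2 → C:1 H:2
  CH3 → C:1 H:3
Element totals:
  C: 6
  H: 15
  N: 1
Molecular formula: C6H15N.
  M = 6(12.011) + 15(1.008) + 14.007
    = 72.066 + 15.120 + 14.007 = 101.193

101.19 g/mol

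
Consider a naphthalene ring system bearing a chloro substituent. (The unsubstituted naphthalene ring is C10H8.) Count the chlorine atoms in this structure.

1

Atom tally by fragment:
  naphthalene ring system core → C:10 H:8
  (− 1 ring H displaced by substituents)
  + Cl → Cl:1
Element totals:
  C: 10
  H: 7
  Cl: 1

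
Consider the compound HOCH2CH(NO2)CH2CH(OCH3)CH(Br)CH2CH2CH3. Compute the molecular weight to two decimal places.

Atom tally by fragment:
  HOCH2 → C:1 H:3 O:1
  CH(NO2) → C:1 H:1 N:1 O:2
  CH2 → C:1 H:2
  CH(OCH3) → C:2 H:4 O:1
  CH(Br) → C:1 H:1 Br:1
  CH2 → C:1 H:2
  CH2 → C:1 H:2
  CH3 → C:1 H:3
Element totals:
  C: 9
  H: 18
  Br: 1
  N: 1
  O: 4
Molecular formula: C9H18BrNO4.
  M = 9(12.011) + 18(1.008) + 79.904 + 14.007 + 4(15.999)
    = 108.099 + 18.144 + 79.904 + 14.007 + 63.996 = 284.150

284.15 g/mol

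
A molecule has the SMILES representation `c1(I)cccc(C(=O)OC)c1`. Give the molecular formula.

C8H7IO2

Atom tally by fragment:
  benzene ring core → C:6 H:6
  (− 2 ring H displaced by substituents)
  + I → I:1
  + COOCH3 → C:2 H:3 O:2
Element totals:
  C: 8
  H: 7
  I: 1
  O: 2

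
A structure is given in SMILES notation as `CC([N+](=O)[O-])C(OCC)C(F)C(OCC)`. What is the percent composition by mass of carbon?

Atom tally by fragment:
  CH3 → C:1 H:3
  CH(NO2) → C:1 H:1 N:1 O:2
  CH(OC2H5) → C:3 H:6 O:1
  CH(F) → C:1 H:1 F:1
  CH2OC2H5 → C:3 H:7 O:1
Element totals:
  C: 9
  H: 18
  F: 1
  N: 1
  O: 4
Molecular formula: C9H18FNO4.
Molar mass = 223.244 g/mol.
Mass from C: 9 × 12.011 = 108.099 g/mol.
%C = 108.099 / 223.244 × 100 = 48.42%.

48.42%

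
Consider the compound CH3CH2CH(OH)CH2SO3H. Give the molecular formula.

C4H10O4S

Element totals:
  C: 4
  H: 10
  O: 4
  S: 1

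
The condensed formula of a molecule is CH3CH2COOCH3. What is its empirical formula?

C2H4O

Element totals:
  C: 4
  H: 8
  O: 2
Molecular formula: C4H8O2.
gcd of subscripts = 2; dividing each by 2:
  C: 4/2 = 2
  H: 8/2 = 4
  O: 2/2 = 1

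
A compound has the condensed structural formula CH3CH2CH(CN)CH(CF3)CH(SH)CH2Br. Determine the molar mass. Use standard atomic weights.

Atom tally by fragment:
  CH3 → C:1 H:3
  CH2 → C:1 H:2
  CH(CN) → C:2 H:1 N:1
  CH(CF3) → C:2 H:1 F:3
  CH(SH) → C:1 H:2 S:1
  CH2Br → C:1 H:2 Br:1
Element totals:
  C: 8
  H: 11
  Br: 1
  F: 3
  N: 1
  S: 1
Molecular formula: C8H11BrF3NS.
  M = 8(12.011) + 11(1.008) + 79.904 + 3(18.998) + 14.007 + 32.06
    = 96.088 + 11.088 + 79.904 + 56.994 + 14.007 + 32.060 = 290.141

290.14 g/mol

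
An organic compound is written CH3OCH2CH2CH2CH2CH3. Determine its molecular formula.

Element totals:
  C: 6
  H: 14
  O: 1

C6H14O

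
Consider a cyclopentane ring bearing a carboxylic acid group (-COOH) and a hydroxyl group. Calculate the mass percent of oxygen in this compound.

Atom tally by fragment:
  cyclopentane ring core → C:5 H:10
  (− 2 ring H displaced by substituents)
  + COOH → C:1 H:1 O:2
  + OH → O:1 H:1
Element totals:
  C: 6
  H: 10
  O: 3
Molecular formula: C6H10O3.
Molar mass = 130.143 g/mol.
Mass from O: 3 × 15.999 = 47.997 g/mol.
%O = 47.997 / 130.143 × 100 = 36.88%.

36.88%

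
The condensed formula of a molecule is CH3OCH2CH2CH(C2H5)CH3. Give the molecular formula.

C7H16O

Element totals:
  C: 7
  H: 16
  O: 1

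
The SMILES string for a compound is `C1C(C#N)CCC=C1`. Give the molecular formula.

C7H9N

Atom tally by fragment:
  cyclohexene ring core → C:6 H:10
  (− 1 ring H displaced by substituents)
  + CN → C:1 N:1
Element totals:
  C: 7
  H: 9
  N: 1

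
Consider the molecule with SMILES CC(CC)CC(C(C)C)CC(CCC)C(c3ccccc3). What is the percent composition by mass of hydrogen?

Atom tally by fragment:
  CH3 → C:1 H:3
  CH(C2H5) → C:3 H:6
  CH2 → C:1 H:2
  CH(CH(CH3)2) → C:4 H:8
  CH2 → C:1 H:2
  CH(CH2CH2CH3) → C:4 H:8
  CH2C6H5 → C:7 H:7
Element totals:
  C: 21
  H: 36
Molecular formula: C21H36.
Molar mass = 288.519 g/mol.
Mass from H: 36 × 1.008 = 36.288 g/mol.
%H = 36.288 / 288.519 × 100 = 12.58%.

12.58%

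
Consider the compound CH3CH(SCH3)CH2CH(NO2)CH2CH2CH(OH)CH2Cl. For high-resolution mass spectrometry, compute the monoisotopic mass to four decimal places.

Element totals:
  C: 9
  H: 18
  Cl: 1
  N: 1
  O: 3
  S: 1
Molecular formula: C9H18ClNO3S.
  M = 9(12.0) + 18(1.007825) + 34.968853 + 14.003074 + 3(15.994915) + 31.972071
    = 108.000000 + 18.140850 + 34.968853 + 14.003074 + 47.984745 + 31.972071 = 255.069593

255.0696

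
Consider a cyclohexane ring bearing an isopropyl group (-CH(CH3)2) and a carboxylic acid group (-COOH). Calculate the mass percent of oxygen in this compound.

18.79%

Atom tally by fragment:
  cyclohexane ring core → C:6 H:12
  (− 2 ring H displaced by substituents)
  + CH(CH3)2 → C:3 H:7
  + COOH → C:1 H:1 O:2
Element totals:
  C: 10
  H: 18
  O: 2
Molecular formula: C10H18O2.
Molar mass = 170.252 g/mol.
Mass from O: 2 × 15.999 = 31.998 g/mol.
%O = 31.998 / 170.252 × 100 = 18.79%.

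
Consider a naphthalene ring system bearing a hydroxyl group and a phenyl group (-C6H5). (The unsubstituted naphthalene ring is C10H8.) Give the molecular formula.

Atom tally by fragment:
  naphthalene ring system core → C:10 H:8
  (− 2 ring H displaced by substituents)
  + OH → O:1 H:1
  + C6H5 → C:6 H:5
Element totals:
  C: 16
  H: 12
  O: 1

C16H12O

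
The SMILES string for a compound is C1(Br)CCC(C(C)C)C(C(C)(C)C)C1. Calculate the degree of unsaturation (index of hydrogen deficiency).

1

Atom tally by fragment:
  cyclohexane ring core → C:6 H:12
  (− 3 ring H displaced by substituents)
  + Br → Br:1
  + CH(CH3)2 → C:3 H:7
  + C(CH3)3 → C:4 H:9
Element totals:
  C: 13
  H: 25
  Br: 1
Molecular formula: C13H25Br.
DoU = (2C + 2 + N − H − X) / 2 = (2·13 + 2 + 0 − 25 − 1) / 2 = 1.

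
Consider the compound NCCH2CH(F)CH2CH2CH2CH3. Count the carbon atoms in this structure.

7

Element totals:
  C: 7
  H: 12
  F: 1
  N: 1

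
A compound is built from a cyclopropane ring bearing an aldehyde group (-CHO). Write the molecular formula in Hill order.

C4H6O

Atom tally by fragment:
  cyclopropane ring core → C:3 H:6
  (− 1 ring H displaced by substituents)
  + CHO → C:1 H:1 O:1
Element totals:
  C: 4
  H: 6
  O: 1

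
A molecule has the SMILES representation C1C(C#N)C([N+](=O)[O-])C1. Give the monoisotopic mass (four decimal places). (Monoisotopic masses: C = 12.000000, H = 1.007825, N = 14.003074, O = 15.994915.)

Atom tally by fragment:
  cyclobutane ring core → C:4 H:8
  (− 2 ring H displaced by substituents)
  + CN → C:1 N:1
  + NO2 → N:1 O:2
Element totals:
  C: 5
  H: 6
  N: 2
  O: 2
Molecular formula: C5H6N2O2.
  M = 5(12.0) + 6(1.007825) + 2(14.003074) + 2(15.994915)
    = 60.000000 + 6.046950 + 28.006148 + 31.989830 = 126.042928

126.0429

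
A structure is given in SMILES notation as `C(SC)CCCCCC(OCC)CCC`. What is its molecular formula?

Atom tally by fragment:
  CH3SCH2 → C:2 H:5 S:1
  CH2 → C:1 H:2
  CH2 → C:1 H:2
  CH2 → C:1 H:2
  CH2 → C:1 H:2
  CH2 → C:1 H:2
  CH(OC2H5) → C:3 H:6 O:1
  CH2 → C:1 H:2
  CH2 → C:1 H:2
  CH3 → C:1 H:3
Element totals:
  C: 13
  H: 28
  O: 1
  S: 1

C13H28OS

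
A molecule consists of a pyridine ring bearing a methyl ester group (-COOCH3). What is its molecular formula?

Atom tally by fragment:
  pyridine ring core → C:5 H:5 N:1
  (− 1 ring H displaced by substituents)
  + COOCH3 → C:2 H:3 O:2
Element totals:
  C: 7
  H: 7
  N: 1
  O: 2

C7H7NO2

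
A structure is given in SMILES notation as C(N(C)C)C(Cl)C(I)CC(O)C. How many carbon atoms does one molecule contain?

8

Atom tally by fragment:
  (CH3)2NCH2 → C:3 H:8 N:1
  CH(Cl) → C:1 H:1 Cl:1
  CH(I) → C:1 H:1 I:1
  CH2 → C:1 H:2
  CH(OH) → C:1 H:2 O:1
  CH3 → C:1 H:3
Element totals:
  C: 8
  H: 17
  Cl: 1
  I: 1
  N: 1
  O: 1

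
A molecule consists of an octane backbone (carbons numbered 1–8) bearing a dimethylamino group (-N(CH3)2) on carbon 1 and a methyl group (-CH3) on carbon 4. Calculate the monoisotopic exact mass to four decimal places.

171.1987

Atom tally by fragment:
  (CH3)2NCH2 → C:3 H:8 N:1
  CH2 → C:1 H:2
  CH2 → C:1 H:2
  CH(CH3) → C:2 H:4
  CH2 → C:1 H:2
  CH2 → C:1 H:2
  CH2 → C:1 H:2
  CH3 → C:1 H:3
Element totals:
  C: 11
  H: 25
  N: 1
Molecular formula: C11H25N.
  M = 11(12.0) + 25(1.007825) + 14.003074
    = 132.000000 + 25.195625 + 14.003074 = 171.198699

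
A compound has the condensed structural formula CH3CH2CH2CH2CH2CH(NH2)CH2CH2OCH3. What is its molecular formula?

C9H21NO

Atom tally by fragment:
  CH3 → C:1 H:3
  CH2 → C:1 H:2
  CH2 → C:1 H:2
  CH2 → C:1 H:2
  CH2 → C:1 H:2
  CH(NH2) → C:1 H:3 N:1
  CH2 → C:1 H:2
  CH2OCH3 → C:2 H:5 O:1
Element totals:
  C: 9
  H: 21
  N: 1
  O: 1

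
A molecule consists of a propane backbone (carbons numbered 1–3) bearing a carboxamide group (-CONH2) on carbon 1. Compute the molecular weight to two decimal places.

87.12 g/mol

Atom tally by fragment:
  H2NOCCH2 → C:2 H:4 O:1 N:1
  CH2 → C:1 H:2
  CH3 → C:1 H:3
Element totals:
  C: 4
  H: 9
  N: 1
  O: 1
Molecular formula: C4H9NO.
  M = 4(12.011) + 9(1.008) + 14.007 + 15.999
    = 48.044 + 9.072 + 14.007 + 15.999 = 87.122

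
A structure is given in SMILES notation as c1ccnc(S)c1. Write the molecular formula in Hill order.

Atom tally by fragment:
  pyridine ring core → C:5 H:5 N:1
  (− 1 ring H displaced by substituents)
  + SH → S:1 H:1
Element totals:
  C: 5
  H: 5
  N: 1
  S: 1

C5H5NS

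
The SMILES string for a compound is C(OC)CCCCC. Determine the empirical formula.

Atom tally by fragment:
  CH3OCH2 → C:2 H:5 O:1
  CH2 → C:1 H:2
  CH2 → C:1 H:2
  CH2 → C:1 H:2
  CH2 → C:1 H:2
  CH3 → C:1 H:3
Element totals:
  C: 7
  H: 16
  O: 1
Molecular formula: C7H16O.
gcd of subscripts (7, 16, 1) = 1, so the empirical formula equals the molecular formula.

C7H16O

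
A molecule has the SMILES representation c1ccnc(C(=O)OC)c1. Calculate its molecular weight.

137.14 g/mol

Atom tally by fragment:
  pyridine ring core → C:5 H:5 N:1
  (− 1 ring H displaced by substituents)
  + COOCH3 → C:2 H:3 O:2
Element totals:
  C: 7
  H: 7
  N: 1
  O: 2
Molecular formula: C7H7NO2.
  M = 7(12.011) + 7(1.008) + 14.007 + 2(15.999)
    = 84.077 + 7.056 + 14.007 + 31.998 = 137.138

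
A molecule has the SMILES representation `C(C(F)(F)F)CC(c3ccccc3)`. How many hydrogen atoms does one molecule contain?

Atom tally by fragment:
  F3CCH2 → C:2 H:2 F:3
  CH2 → C:1 H:2
  CH2C6H5 → C:7 H:7
Element totals:
  C: 10
  H: 11
  F: 3

11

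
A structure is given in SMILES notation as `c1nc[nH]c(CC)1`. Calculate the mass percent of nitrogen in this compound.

Atom tally by fragment:
  imidazole ring core → C:3 H:4 N:2
  (− 1 ring H displaced by substituents)
  + C2H5 → C:2 H:5
Element totals:
  C: 5
  H: 8
  N: 2
Molecular formula: C5H8N2.
Molar mass = 96.133 g/mol.
Mass from N: 2 × 14.007 = 28.014 g/mol.
%N = 28.014 / 96.133 × 100 = 29.14%.

29.14%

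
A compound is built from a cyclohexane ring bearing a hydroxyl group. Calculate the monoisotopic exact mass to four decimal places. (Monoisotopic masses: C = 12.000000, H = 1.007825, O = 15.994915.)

100.0888

Atom tally by fragment:
  cyclohexane ring core → C:6 H:12
  (− 1 ring H displaced by substituents)
  + OH → O:1 H:1
Element totals:
  C: 6
  H: 12
  O: 1
Molecular formula: C6H12O.
  M = 6(12.0) + 12(1.007825) + 15.994915
    = 72.000000 + 12.093900 + 15.994915 = 100.088815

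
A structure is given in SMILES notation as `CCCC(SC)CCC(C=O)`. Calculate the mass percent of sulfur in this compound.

18.39%

Atom tally by fragment:
  CH3 → C:1 H:3
  CH2 → C:1 H:2
  CH2 → C:1 H:2
  CH(SCH3) → C:2 H:4 S:1
  CH2 → C:1 H:2
  CH2 → C:1 H:2
  CH2CHO → C:2 H:3 O:1
Element totals:
  C: 9
  H: 18
  O: 1
  S: 1
Molecular formula: C9H18OS.
Molar mass = 174.302 g/mol.
Mass from S: 1 × 32.06 = 32.060 g/mol.
%S = 32.060 / 174.302 × 100 = 18.39%.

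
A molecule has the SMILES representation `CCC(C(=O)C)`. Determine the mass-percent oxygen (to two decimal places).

18.57%

Atom tally by fragment:
  CH3 → C:1 H:3
  CH2 → C:1 H:2
  CH2COCH3 → C:3 H:5 O:1
Element totals:
  C: 5
  H: 10
  O: 1
Molecular formula: C5H10O.
Molar mass = 86.134 g/mol.
Mass from O: 1 × 15.999 = 15.999 g/mol.
%O = 15.999 / 86.134 × 100 = 18.57%.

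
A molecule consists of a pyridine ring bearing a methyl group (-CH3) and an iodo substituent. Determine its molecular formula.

C6H6IN

Atom tally by fragment:
  pyridine ring core → C:5 H:5 N:1
  (− 2 ring H displaced by substituents)
  + CH3 → C:1 H:3
  + I → I:1
Element totals:
  C: 6
  H: 6
  I: 1
  N: 1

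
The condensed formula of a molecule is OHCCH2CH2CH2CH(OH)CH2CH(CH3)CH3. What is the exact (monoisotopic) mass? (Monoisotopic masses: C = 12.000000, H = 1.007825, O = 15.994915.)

Atom tally by fragment:
  OHCCH2 → C:2 H:3 O:1
  CH2 → C:1 H:2
  CH2 → C:1 H:2
  CH(OH) → C:1 H:2 O:1
  CH2 → C:1 H:2
  CH(CH3) → C:2 H:4
  CH3 → C:1 H:3
Element totals:
  C: 9
  H: 18
  O: 2
Molecular formula: C9H18O2.
  M = 9(12.0) + 18(1.007825) + 2(15.994915)
    = 108.000000 + 18.140850 + 31.989830 = 158.130680

158.1307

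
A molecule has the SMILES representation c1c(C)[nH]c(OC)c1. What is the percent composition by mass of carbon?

64.84%

Atom tally by fragment:
  pyrrole ring core → C:4 H:5 N:1
  (− 2 ring H displaced by substituents)
  + CH3 → C:1 H:3
  + OCH3 → C:1 H:3 O:1
Element totals:
  C: 6
  H: 9
  N: 1
  O: 1
Molecular formula: C6H9NO.
Molar mass = 111.144 g/mol.
Mass from C: 6 × 12.011 = 72.066 g/mol.
%C = 72.066 / 111.144 × 100 = 64.84%.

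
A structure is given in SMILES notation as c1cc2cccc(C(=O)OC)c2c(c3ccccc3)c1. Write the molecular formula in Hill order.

Atom tally by fragment:
  naphthalene ring system core → C:10 H:8
  (− 2 ring H displaced by substituents)
  + COOCH3 → C:2 H:3 O:2
  + C6H5 → C:6 H:5
Element totals:
  C: 18
  H: 14
  O: 2

C18H14O2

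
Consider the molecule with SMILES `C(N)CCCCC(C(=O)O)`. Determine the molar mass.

145.20 g/mol

Atom tally by fragment:
  H2NCH2 → C:1 H:4 N:1
  CH2 → C:1 H:2
  CH2 → C:1 H:2
  CH2 → C:1 H:2
  CH2 → C:1 H:2
  CH2COOH → C:2 H:3 O:2
Element totals:
  C: 7
  H: 15
  N: 1
  O: 2
Molecular formula: C7H15NO2.
  M = 7(12.011) + 15(1.008) + 14.007 + 2(15.999)
    = 84.077 + 15.120 + 14.007 + 31.998 = 145.202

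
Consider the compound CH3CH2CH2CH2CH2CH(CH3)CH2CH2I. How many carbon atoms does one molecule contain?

Atom tally by fragment:
  CH3 → C:1 H:3
  CH2 → C:1 H:2
  CH2 → C:1 H:2
  CH2 → C:1 H:2
  CH2 → C:1 H:2
  CH(CH3) → C:2 H:4
  CH2 → C:1 H:2
  CH2I → C:1 H:2 I:1
Element totals:
  C: 9
  H: 19
  I: 1

9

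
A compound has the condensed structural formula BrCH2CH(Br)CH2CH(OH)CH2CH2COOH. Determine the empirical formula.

C7H12Br2O3

Atom tally by fragment:
  BrCH2 → C:1 H:2 Br:1
  CH(Br) → C:1 H:1 Br:1
  CH2 → C:1 H:2
  CH(OH) → C:1 H:2 O:1
  CH2 → C:1 H:2
  CH2COOH → C:2 H:3 O:2
Element totals:
  C: 7
  H: 12
  Br: 2
  O: 3
Molecular formula: C7H12Br2O3.
gcd of subscripts (2, 7, 12, 3) = 1, so the empirical formula equals the molecular formula.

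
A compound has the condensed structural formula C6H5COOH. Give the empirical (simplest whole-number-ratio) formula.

Atom tally by fragment:
  benzene ring core → C:6 H:6
  (− 1 ring H displaced by substituents)
  + COOH → C:1 H:1 O:2
Element totals:
  C: 7
  H: 6
  O: 2
Molecular formula: C7H6O2.
gcd of subscripts (7, 6, 2) = 1, so the empirical formula equals the molecular formula.

C7H6O2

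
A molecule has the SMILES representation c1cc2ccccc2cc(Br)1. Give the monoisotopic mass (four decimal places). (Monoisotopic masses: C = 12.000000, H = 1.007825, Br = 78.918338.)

205.9731

Atom tally by fragment:
  naphthalene ring system core → C:10 H:8
  (− 1 ring H displaced by substituents)
  + Br → Br:1
Element totals:
  C: 10
  H: 7
  Br: 1
Molecular formula: C10H7Br.
  M = 10(12.0) + 7(1.007825) + 78.918338
    = 120.000000 + 7.054775 + 78.918338 = 205.973113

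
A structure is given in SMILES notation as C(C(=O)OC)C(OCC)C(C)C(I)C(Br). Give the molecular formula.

C10H18BrIO3

Atom tally by fragment:
  CH3OOCCH2 → C:3 H:5 O:2
  CH(OC2H5) → C:3 H:6 O:1
  CH(CH3) → C:2 H:4
  CH(I) → C:1 H:1 I:1
  CH2Br → C:1 H:2 Br:1
Element totals:
  C: 10
  H: 18
  Br: 1
  I: 1
  O: 3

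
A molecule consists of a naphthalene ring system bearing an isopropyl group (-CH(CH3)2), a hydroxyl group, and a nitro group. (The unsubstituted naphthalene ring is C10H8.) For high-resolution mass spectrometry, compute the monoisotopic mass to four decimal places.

Atom tally by fragment:
  naphthalene ring system core → C:10 H:8
  (− 3 ring H displaced by substituents)
  + CH(CH3)2 → C:3 H:7
  + OH → O:1 H:1
  + NO2 → N:1 O:2
Element totals:
  C: 13
  H: 13
  N: 1
  O: 3
Molecular formula: C13H13NO3.
  M = 13(12.0) + 13(1.007825) + 14.003074 + 3(15.994915)
    = 156.000000 + 13.101725 + 14.003074 + 47.984745 = 231.089544

231.0895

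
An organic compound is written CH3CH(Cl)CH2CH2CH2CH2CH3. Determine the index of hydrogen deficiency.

Element totals:
  C: 7
  H: 15
  Cl: 1
Molecular formula: C7H15Cl.
DoU = (2C + 2 + N − H − X) / 2 = (2·7 + 2 + 0 − 15 − 1) / 2 = 0.

0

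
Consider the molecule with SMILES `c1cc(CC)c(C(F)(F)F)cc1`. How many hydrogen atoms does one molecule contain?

Atom tally by fragment:
  benzene ring core → C:6 H:6
  (− 2 ring H displaced by substituents)
  + C2H5 → C:2 H:5
  + CF3 → C:1 F:3
Element totals:
  C: 9
  H: 9
  F: 3

9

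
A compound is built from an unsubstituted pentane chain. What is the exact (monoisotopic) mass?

Atom tally by fragment:
  CH3 → C:1 H:3
  CH2 → C:1 H:2
  CH2 → C:1 H:2
  CH2 → C:1 H:2
  CH3 → C:1 H:3
Element totals:
  C: 5
  H: 12
Molecular formula: C5H12.
  M = 5(12.0) + 12(1.007825)
    = 60.000000 + 12.093900 = 72.093900

72.0939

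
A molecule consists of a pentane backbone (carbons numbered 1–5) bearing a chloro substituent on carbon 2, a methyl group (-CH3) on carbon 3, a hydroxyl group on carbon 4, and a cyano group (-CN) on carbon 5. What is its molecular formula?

Atom tally by fragment:
  CH3 → C:1 H:3
  CH(Cl) → C:1 H:1 Cl:1
  CH(CH3) → C:2 H:4
  CH(OH) → C:1 H:2 O:1
  CH2CN → C:2 H:2 N:1
Element totals:
  C: 7
  H: 12
  Cl: 1
  N: 1
  O: 1

C7H12ClNO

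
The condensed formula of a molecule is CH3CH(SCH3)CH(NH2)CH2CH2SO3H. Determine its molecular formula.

Atom tally by fragment:
  CH3 → C:1 H:3
  CH(SCH3) → C:2 H:4 S:1
  CH(NH2) → C:1 H:3 N:1
  CH2 → C:1 H:2
  CH2SO3H → C:1 H:3 S:1 O:3
Element totals:
  C: 6
  H: 15
  N: 1
  O: 3
  S: 2

C6H15NO3S2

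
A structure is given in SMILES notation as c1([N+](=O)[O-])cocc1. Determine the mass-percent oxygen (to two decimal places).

Atom tally by fragment:
  furan ring core → C:4 H:4 O:1
  (− 1 ring H displaced by substituents)
  + NO2 → N:1 O:2
Element totals:
  C: 4
  H: 3
  N: 1
  O: 3
Molecular formula: C4H3NO3.
Molar mass = 113.072 g/mol.
Mass from O: 3 × 15.999 = 47.997 g/mol.
%O = 47.997 / 113.072 × 100 = 42.45%.

42.45%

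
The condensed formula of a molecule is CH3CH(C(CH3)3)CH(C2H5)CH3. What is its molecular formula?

C10H22

Atom tally by fragment:
  CH3 → C:1 H:3
  CH(C(CH3)3) → C:5 H:10
  CH(C2H5) → C:3 H:6
  CH3 → C:1 H:3
Element totals:
  C: 10
  H: 22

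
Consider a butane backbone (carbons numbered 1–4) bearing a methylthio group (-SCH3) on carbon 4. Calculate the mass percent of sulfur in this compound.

Atom tally by fragment:
  CH3 → C:1 H:3
  CH2 → C:1 H:2
  CH2 → C:1 H:2
  CH2SCH3 → C:2 H:5 S:1
Element totals:
  C: 5
  H: 12
  S: 1
Molecular formula: C5H12S.
Molar mass = 104.211 g/mol.
Mass from S: 1 × 32.06 = 32.060 g/mol.
%S = 32.060 / 104.211 × 100 = 30.76%.

30.76%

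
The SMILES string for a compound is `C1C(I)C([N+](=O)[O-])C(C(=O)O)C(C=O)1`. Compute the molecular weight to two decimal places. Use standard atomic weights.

Atom tally by fragment:
  cyclopentane ring core → C:5 H:10
  (− 4 ring H displaced by substituents)
  + I → I:1
  + NO2 → N:1 O:2
  + COOH → C:1 H:1 O:2
  + CHO → C:1 H:1 O:1
Element totals:
  C: 7
  H: 8
  I: 1
  N: 1
  O: 5
Molecular formula: C7H8INO5.
  M = 7(12.011) + 8(1.008) + 126.904 + 14.007 + 5(15.999)
    = 84.077 + 8.064 + 126.904 + 14.007 + 79.995 = 313.047

313.05 g/mol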